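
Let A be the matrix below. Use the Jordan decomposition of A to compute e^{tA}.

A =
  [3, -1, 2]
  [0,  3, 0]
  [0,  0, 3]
e^{tA} =
  [exp(3*t), -t*exp(3*t), 2*t*exp(3*t)]
  [0, exp(3*t), 0]
  [0, 0, exp(3*t)]

Strategy: write A = P · J · P⁻¹ where J is a Jordan canonical form, so e^{tA} = P · e^{tJ} · P⁻¹, and e^{tJ} can be computed block-by-block.

A has Jordan form
J =
  [3, 1, 0]
  [0, 3, 0]
  [0, 0, 3]
(up to reordering of blocks).

Per-block formulas:
  For a 2×2 Jordan block J_2(3): exp(t · J_2(3)) = e^(3t)·(I + t·N), where N is the 2×2 nilpotent shift.
  For a 1×1 block at λ = 3: exp(t · [3]) = [e^(3t)].

After assembling e^{tJ} and conjugating by P, we get:

e^{tA} =
  [exp(3*t), -t*exp(3*t), 2*t*exp(3*t)]
  [0, exp(3*t), 0]
  [0, 0, exp(3*t)]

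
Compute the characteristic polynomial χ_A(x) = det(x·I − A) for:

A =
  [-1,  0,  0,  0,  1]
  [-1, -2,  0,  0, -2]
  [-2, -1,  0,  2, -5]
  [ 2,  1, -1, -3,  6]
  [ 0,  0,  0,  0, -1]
x^5 + 7*x^4 + 19*x^3 + 25*x^2 + 16*x + 4

Expanding det(x·I − A) (e.g. by cofactor expansion or by noting that A is similar to its Jordan form J, which has the same characteristic polynomial as A) gives
  χ_A(x) = x^5 + 7*x^4 + 19*x^3 + 25*x^2 + 16*x + 4
which factors as (x + 1)^3*(x + 2)^2. The eigenvalues (with algebraic multiplicities) are λ = -2 with multiplicity 2, λ = -1 with multiplicity 3.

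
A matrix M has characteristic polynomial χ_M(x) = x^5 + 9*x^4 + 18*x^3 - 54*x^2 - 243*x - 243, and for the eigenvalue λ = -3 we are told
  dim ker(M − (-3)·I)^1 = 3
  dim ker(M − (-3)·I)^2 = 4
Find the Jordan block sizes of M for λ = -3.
Block sizes for λ = -3: [2, 1, 1]

From the dimensions of kernels of powers, the number of Jordan blocks of size at least j is d_j − d_{j−1} where d_j = dim ker(N^j) (with d_0 = 0). Computing the differences gives [3, 1].
The number of blocks of size exactly k is (#blocks of size ≥ k) − (#blocks of size ≥ k + 1), so the partition is: 2 block(s) of size 1, 1 block(s) of size 2.
In nonincreasing order the block sizes are [2, 1, 1].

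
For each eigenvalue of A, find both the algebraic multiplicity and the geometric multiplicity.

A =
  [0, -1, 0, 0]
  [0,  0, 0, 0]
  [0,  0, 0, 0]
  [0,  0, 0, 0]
λ = 0: alg = 4, geom = 3

Step 1 — factor the characteristic polynomial to read off the algebraic multiplicities:
  χ_A(x) = x^4

Step 2 — compute geometric multiplicities via the rank-nullity identity g(λ) = n − rank(A − λI):
  rank(A − (0)·I) = 1, so dim ker(A − (0)·I) = n − 1 = 3

Summary:
  λ = 0: algebraic multiplicity = 4, geometric multiplicity = 3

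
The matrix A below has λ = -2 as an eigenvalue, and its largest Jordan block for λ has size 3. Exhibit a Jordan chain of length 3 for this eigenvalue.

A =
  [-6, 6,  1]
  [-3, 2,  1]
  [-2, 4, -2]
A Jordan chain for λ = -2 of length 3:
v_1 = (-4, -2, -4)ᵀ
v_2 = (-4, -3, -2)ᵀ
v_3 = (1, 0, 0)ᵀ

Let N = A − (-2)·I. We want v_3 with N^3 v_3 = 0 but N^2 v_3 ≠ 0; then v_{j-1} := N · v_j for j = 3, …, 2.

Pick v_3 = (1, 0, 0)ᵀ.
Then v_2 = N · v_3 = (-4, -3, -2)ᵀ.
Then v_1 = N · v_2 = (-4, -2, -4)ᵀ.

Sanity check: (A − (-2)·I) v_1 = (0, 0, 0)ᵀ = 0. ✓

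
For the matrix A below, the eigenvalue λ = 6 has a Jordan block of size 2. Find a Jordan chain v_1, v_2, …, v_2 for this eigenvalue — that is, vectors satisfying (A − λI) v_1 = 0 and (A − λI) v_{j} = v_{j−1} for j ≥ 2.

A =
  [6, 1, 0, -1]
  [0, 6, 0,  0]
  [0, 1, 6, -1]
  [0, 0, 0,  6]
A Jordan chain for λ = 6 of length 2:
v_1 = (1, 0, 1, 0)ᵀ
v_2 = (0, 1, 0, 0)ᵀ

Let N = A − (6)·I. We want v_2 with N^2 v_2 = 0 but N^1 v_2 ≠ 0; then v_{j-1} := N · v_j for j = 2, …, 2.

Pick v_2 = (0, 1, 0, 0)ᵀ.
Then v_1 = N · v_2 = (1, 0, 1, 0)ᵀ.

Sanity check: (A − (6)·I) v_1 = (0, 0, 0, 0)ᵀ = 0. ✓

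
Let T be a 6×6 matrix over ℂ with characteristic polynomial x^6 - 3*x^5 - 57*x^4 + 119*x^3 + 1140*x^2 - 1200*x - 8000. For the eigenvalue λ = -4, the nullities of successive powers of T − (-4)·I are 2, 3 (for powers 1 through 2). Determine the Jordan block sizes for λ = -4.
Block sizes for λ = -4: [2, 1]

From the dimensions of kernels of powers, the number of Jordan blocks of size at least j is d_j − d_{j−1} where d_j = dim ker(N^j) (with d_0 = 0). Computing the differences gives [2, 1].
The number of blocks of size exactly k is (#blocks of size ≥ k) − (#blocks of size ≥ k + 1), so the partition is: 1 block(s) of size 1, 1 block(s) of size 2.
In nonincreasing order the block sizes are [2, 1].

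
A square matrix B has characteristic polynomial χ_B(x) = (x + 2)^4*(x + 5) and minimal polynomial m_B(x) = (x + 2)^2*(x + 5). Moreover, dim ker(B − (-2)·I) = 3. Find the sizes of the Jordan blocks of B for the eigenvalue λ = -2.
Block sizes for λ = -2: [2, 1, 1]

Step 1 — from the characteristic polynomial, algebraic multiplicity of λ = -2 is 4. From dim ker(B − (-2)·I) = 3, there are exactly 3 Jordan blocks for λ = -2.
Step 2 — from the minimal polynomial, the factor (x + 2)^2 tells us the largest block for λ = -2 has size 2.
Step 3 — with total size 4, 3 blocks, and largest block 2, the block sizes (in nonincreasing order) are [2, 1, 1].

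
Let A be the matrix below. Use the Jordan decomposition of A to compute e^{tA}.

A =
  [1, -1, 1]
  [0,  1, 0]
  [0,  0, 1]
e^{tA} =
  [exp(t), -t*exp(t), t*exp(t)]
  [0, exp(t), 0]
  [0, 0, exp(t)]

Strategy: write A = P · J · P⁻¹ where J is a Jordan canonical form, so e^{tA} = P · e^{tJ} · P⁻¹, and e^{tJ} can be computed block-by-block.

A has Jordan form
J =
  [1, 1, 0]
  [0, 1, 0]
  [0, 0, 1]
(up to reordering of blocks).

Per-block formulas:
  For a 2×2 Jordan block J_2(1): exp(t · J_2(1)) = e^(1t)·(I + t·N), where N is the 2×2 nilpotent shift.
  For a 1×1 block at λ = 1: exp(t · [1]) = [e^(1t)].

After assembling e^{tJ} and conjugating by P, we get:

e^{tA} =
  [exp(t), -t*exp(t), t*exp(t)]
  [0, exp(t), 0]
  [0, 0, exp(t)]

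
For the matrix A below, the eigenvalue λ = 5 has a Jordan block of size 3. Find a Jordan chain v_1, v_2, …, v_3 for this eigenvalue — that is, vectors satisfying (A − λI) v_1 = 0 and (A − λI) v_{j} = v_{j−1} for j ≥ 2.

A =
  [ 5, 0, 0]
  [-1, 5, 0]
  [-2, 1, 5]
A Jordan chain for λ = 5 of length 3:
v_1 = (0, 0, -1)ᵀ
v_2 = (0, -1, -2)ᵀ
v_3 = (1, 0, 0)ᵀ

Let N = A − (5)·I. We want v_3 with N^3 v_3 = 0 but N^2 v_3 ≠ 0; then v_{j-1} := N · v_j for j = 3, …, 2.

Pick v_3 = (1, 0, 0)ᵀ.
Then v_2 = N · v_3 = (0, -1, -2)ᵀ.
Then v_1 = N · v_2 = (0, 0, -1)ᵀ.

Sanity check: (A − (5)·I) v_1 = (0, 0, 0)ᵀ = 0. ✓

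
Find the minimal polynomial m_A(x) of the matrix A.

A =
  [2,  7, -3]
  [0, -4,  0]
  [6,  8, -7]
x^3 + 9*x^2 + 24*x + 16

The characteristic polynomial is χ_A(x) = (x + 1)*(x + 4)^2, so the eigenvalues are known. The minimal polynomial is
  m_A(x) = Π_λ (x − λ)^{k_λ}
where k_λ is the size of the *largest* Jordan block for λ (equivalently, the smallest k with (A − λI)^k v = 0 for every generalised eigenvector v of λ).

  λ = -4: largest Jordan block has size 2, contributing (x + 4)^2
  λ = -1: largest Jordan block has size 1, contributing (x + 1)

So m_A(x) = (x + 1)*(x + 4)^2 = x^3 + 9*x^2 + 24*x + 16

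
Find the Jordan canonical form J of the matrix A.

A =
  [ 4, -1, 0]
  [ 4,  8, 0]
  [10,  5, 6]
J_2(6) ⊕ J_1(6)

The characteristic polynomial is
  det(x·I − A) = x^3 - 18*x^2 + 108*x - 216 = (x - 6)^3

Eigenvalues and multiplicities (the geometric multiplicity of λ is n − rank(A − λI), which equals the number of Jordan blocks for λ):
  λ = 6: algebraic multiplicity = 3, geometric multiplicity = 2

Determining the block sizes for each eigenvalue:
  λ = 6: 2 blocks summing to 3 forces exactly one block of size 2 and the rest size 1 → block sizes [2, 1]

Assembling the blocks gives a Jordan form
J =
  [6, 1, 0]
  [0, 6, 0]
  [0, 0, 6]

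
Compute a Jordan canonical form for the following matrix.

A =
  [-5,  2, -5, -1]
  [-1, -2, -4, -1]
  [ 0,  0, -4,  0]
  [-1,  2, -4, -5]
J_3(-4) ⊕ J_1(-4)

The characteristic polynomial is
  det(x·I − A) = x^4 + 16*x^3 + 96*x^2 + 256*x + 256 = (x + 4)^4

Eigenvalues and multiplicities (the geometric multiplicity of λ is n − rank(A − λI), which equals the number of Jordan blocks for λ):
  λ = -4: algebraic multiplicity = 4, geometric multiplicity = 2

Determining the block sizes for each eigenvalue:
  λ = -4: with am = 4 and gm = 2, the partition is not yet determined (e.g. several partitions of 4 into 2 parts exist). Let N = A − (-4)·I. Computing rank(N^1) = 2, rank(N^2) = 1, rank(N^3) = 0; the number of blocks of size ≥ j is rank(N^{j−1}) − rank(N^j), giving [2, 1, 1]. So we have 1 block(s) of size 3, 1 block(s) of size 1 → block sizes [3, 1]

Assembling the blocks gives a Jordan form
J =
  [-4,  1,  0,  0]
  [ 0, -4,  1,  0]
  [ 0,  0, -4,  0]
  [ 0,  0,  0, -4]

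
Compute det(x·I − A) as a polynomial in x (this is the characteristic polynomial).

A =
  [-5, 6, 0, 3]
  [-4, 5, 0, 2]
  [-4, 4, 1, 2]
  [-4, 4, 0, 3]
x^4 - 4*x^3 + 6*x^2 - 4*x + 1

Expanding det(x·I − A) (e.g. by cofactor expansion or by noting that A is similar to its Jordan form J, which has the same characteristic polynomial as A) gives
  χ_A(x) = x^4 - 4*x^3 + 6*x^2 - 4*x + 1
which factors as (x - 1)^4. The eigenvalues (with algebraic multiplicities) are λ = 1 with multiplicity 4.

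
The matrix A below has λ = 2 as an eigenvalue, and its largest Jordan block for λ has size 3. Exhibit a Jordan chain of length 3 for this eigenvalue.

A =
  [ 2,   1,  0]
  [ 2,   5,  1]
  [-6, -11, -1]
A Jordan chain for λ = 2 of length 3:
v_1 = (2, 0, -4)ᵀ
v_2 = (0, 2, -6)ᵀ
v_3 = (1, 0, 0)ᵀ

Let N = A − (2)·I. We want v_3 with N^3 v_3 = 0 but N^2 v_3 ≠ 0; then v_{j-1} := N · v_j for j = 3, …, 2.

Pick v_3 = (1, 0, 0)ᵀ.
Then v_2 = N · v_3 = (0, 2, -6)ᵀ.
Then v_1 = N · v_2 = (2, 0, -4)ᵀ.

Sanity check: (A − (2)·I) v_1 = (0, 0, 0)ᵀ = 0. ✓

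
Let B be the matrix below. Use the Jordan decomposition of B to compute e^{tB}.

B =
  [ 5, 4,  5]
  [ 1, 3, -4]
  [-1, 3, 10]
e^{tB} =
  [-t*exp(6*t) + exp(6*t), -t^2*exp(6*t)/2 + 4*t*exp(6*t), -t^2*exp(6*t)/2 + 5*t*exp(6*t)]
  [t*exp(6*t), t^2*exp(6*t)/2 - 3*t*exp(6*t) + exp(6*t), t^2*exp(6*t)/2 - 4*t*exp(6*t)]
  [-t*exp(6*t), -t^2*exp(6*t)/2 + 3*t*exp(6*t), -t^2*exp(6*t)/2 + 4*t*exp(6*t) + exp(6*t)]

Strategy: write B = P · J · P⁻¹ where J is a Jordan canonical form, so e^{tB} = P · e^{tJ} · P⁻¹, and e^{tJ} can be computed block-by-block.

B has Jordan form
J =
  [6, 1, 0]
  [0, 6, 1]
  [0, 0, 6]
(up to reordering of blocks).

Per-block formulas:
  For a 3×3 Jordan block J_3(6): exp(t · J_3(6)) = e^(6t)·(I + t·N + (t^2/2)·N^2), where N is the 3×3 nilpotent shift.

After assembling e^{tJ} and conjugating by P, we get:

e^{tB} =
  [-t*exp(6*t) + exp(6*t), -t^2*exp(6*t)/2 + 4*t*exp(6*t), -t^2*exp(6*t)/2 + 5*t*exp(6*t)]
  [t*exp(6*t), t^2*exp(6*t)/2 - 3*t*exp(6*t) + exp(6*t), t^2*exp(6*t)/2 - 4*t*exp(6*t)]
  [-t*exp(6*t), -t^2*exp(6*t)/2 + 3*t*exp(6*t), -t^2*exp(6*t)/2 + 4*t*exp(6*t) + exp(6*t)]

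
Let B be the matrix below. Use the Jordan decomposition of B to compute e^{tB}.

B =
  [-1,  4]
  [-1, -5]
e^{tB} =
  [2*t*exp(-3*t) + exp(-3*t), 4*t*exp(-3*t)]
  [-t*exp(-3*t), -2*t*exp(-3*t) + exp(-3*t)]

Strategy: write B = P · J · P⁻¹ where J is a Jordan canonical form, so e^{tB} = P · e^{tJ} · P⁻¹, and e^{tJ} can be computed block-by-block.

B has Jordan form
J =
  [-3,  1]
  [ 0, -3]
(up to reordering of blocks).

Per-block formulas:
  For a 2×2 Jordan block J_2(-3): exp(t · J_2(-3)) = e^(-3t)·(I + t·N), where N is the 2×2 nilpotent shift.

After assembling e^{tJ} and conjugating by P, we get:

e^{tB} =
  [2*t*exp(-3*t) + exp(-3*t), 4*t*exp(-3*t)]
  [-t*exp(-3*t), -2*t*exp(-3*t) + exp(-3*t)]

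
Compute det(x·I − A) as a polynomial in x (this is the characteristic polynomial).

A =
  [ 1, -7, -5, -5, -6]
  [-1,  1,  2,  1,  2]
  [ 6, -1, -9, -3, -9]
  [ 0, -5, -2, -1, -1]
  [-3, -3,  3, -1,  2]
x^5 + 6*x^4 + 12*x^3 + 8*x^2

Expanding det(x·I − A) (e.g. by cofactor expansion or by noting that A is similar to its Jordan form J, which has the same characteristic polynomial as A) gives
  χ_A(x) = x^5 + 6*x^4 + 12*x^3 + 8*x^2
which factors as x^2*(x + 2)^3. The eigenvalues (with algebraic multiplicities) are λ = -2 with multiplicity 3, λ = 0 with multiplicity 2.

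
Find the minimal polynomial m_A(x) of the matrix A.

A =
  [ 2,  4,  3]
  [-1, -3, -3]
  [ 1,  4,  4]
x^2 - 2*x + 1

The characteristic polynomial is χ_A(x) = (x - 1)^3, so the eigenvalues are known. The minimal polynomial is
  m_A(x) = Π_λ (x − λ)^{k_λ}
where k_λ is the size of the *largest* Jordan block for λ (equivalently, the smallest k with (A − λI)^k v = 0 for every generalised eigenvector v of λ).

  λ = 1: largest Jordan block has size 2, contributing (x − 1)^2

So m_A(x) = (x - 1)^2 = x^2 - 2*x + 1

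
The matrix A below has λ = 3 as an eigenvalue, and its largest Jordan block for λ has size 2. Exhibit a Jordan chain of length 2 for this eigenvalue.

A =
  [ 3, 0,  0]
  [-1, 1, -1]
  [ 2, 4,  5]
A Jordan chain for λ = 3 of length 2:
v_1 = (0, -1, 2)ᵀ
v_2 = (1, 0, 0)ᵀ

Let N = A − (3)·I. We want v_2 with N^2 v_2 = 0 but N^1 v_2 ≠ 0; then v_{j-1} := N · v_j for j = 2, …, 2.

Pick v_2 = (1, 0, 0)ᵀ.
Then v_1 = N · v_2 = (0, -1, 2)ᵀ.

Sanity check: (A − (3)·I) v_1 = (0, 0, 0)ᵀ = 0. ✓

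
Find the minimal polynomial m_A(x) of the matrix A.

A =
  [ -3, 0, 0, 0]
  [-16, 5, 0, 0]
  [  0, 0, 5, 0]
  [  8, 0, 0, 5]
x^2 - 2*x - 15

The characteristic polynomial is χ_A(x) = (x - 5)^3*(x + 3), so the eigenvalues are known. The minimal polynomial is
  m_A(x) = Π_λ (x − λ)^{k_λ}
where k_λ is the size of the *largest* Jordan block for λ (equivalently, the smallest k with (A − λI)^k v = 0 for every generalised eigenvector v of λ).

  λ = -3: largest Jordan block has size 1, contributing (x + 3)
  λ = 5: largest Jordan block has size 1, contributing (x − 5)

So m_A(x) = (x - 5)*(x + 3) = x^2 - 2*x - 15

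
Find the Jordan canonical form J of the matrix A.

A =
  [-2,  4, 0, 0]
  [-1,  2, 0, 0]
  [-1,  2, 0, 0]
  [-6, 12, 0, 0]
J_2(0) ⊕ J_1(0) ⊕ J_1(0)

The characteristic polynomial is
  det(x·I − A) = x^4

Eigenvalues and multiplicities (the geometric multiplicity of λ is n − rank(A − λI), which equals the number of Jordan blocks for λ):
  λ = 0: algebraic multiplicity = 4, geometric multiplicity = 3

Determining the block sizes for each eigenvalue:
  λ = 0: 3 blocks summing to 4 forces exactly one block of size 2 and the rest size 1 → block sizes [2, 1, 1]

Assembling the blocks gives a Jordan form
J =
  [0, 1, 0, 0]
  [0, 0, 0, 0]
  [0, 0, 0, 0]
  [0, 0, 0, 0]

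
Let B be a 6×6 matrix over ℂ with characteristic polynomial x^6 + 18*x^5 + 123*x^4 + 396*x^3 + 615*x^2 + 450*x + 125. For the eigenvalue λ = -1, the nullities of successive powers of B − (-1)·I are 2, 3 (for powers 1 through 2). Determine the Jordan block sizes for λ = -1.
Block sizes for λ = -1: [2, 1]

From the dimensions of kernels of powers, the number of Jordan blocks of size at least j is d_j − d_{j−1} where d_j = dim ker(N^j) (with d_0 = 0). Computing the differences gives [2, 1].
The number of blocks of size exactly k is (#blocks of size ≥ k) − (#blocks of size ≥ k + 1), so the partition is: 1 block(s) of size 1, 1 block(s) of size 2.
In nonincreasing order the block sizes are [2, 1].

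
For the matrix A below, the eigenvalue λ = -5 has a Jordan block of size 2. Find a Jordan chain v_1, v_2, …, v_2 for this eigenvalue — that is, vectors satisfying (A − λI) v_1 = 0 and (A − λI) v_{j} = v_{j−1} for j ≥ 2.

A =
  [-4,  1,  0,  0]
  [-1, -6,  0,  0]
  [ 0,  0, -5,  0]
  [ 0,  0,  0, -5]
A Jordan chain for λ = -5 of length 2:
v_1 = (1, -1, 0, 0)ᵀ
v_2 = (1, 0, 0, 0)ᵀ

Let N = A − (-5)·I. We want v_2 with N^2 v_2 = 0 but N^1 v_2 ≠ 0; then v_{j-1} := N · v_j for j = 2, …, 2.

Pick v_2 = (1, 0, 0, 0)ᵀ.
Then v_1 = N · v_2 = (1, -1, 0, 0)ᵀ.

Sanity check: (A − (-5)·I) v_1 = (0, 0, 0, 0)ᵀ = 0. ✓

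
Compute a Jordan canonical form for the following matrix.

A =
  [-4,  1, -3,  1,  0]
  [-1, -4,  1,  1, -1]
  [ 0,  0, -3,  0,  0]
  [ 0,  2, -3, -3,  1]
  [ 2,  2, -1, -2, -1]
J_3(-3) ⊕ J_2(-3)

The characteristic polynomial is
  det(x·I − A) = x^5 + 15*x^4 + 90*x^3 + 270*x^2 + 405*x + 243 = (x + 3)^5

Eigenvalues and multiplicities (the geometric multiplicity of λ is n − rank(A − λI), which equals the number of Jordan blocks for λ):
  λ = -3: algebraic multiplicity = 5, geometric multiplicity = 2

Determining the block sizes for each eigenvalue:
  λ = -3: with am = 5 and gm = 2, the partition is not yet determined (e.g. several partitions of 5 into 2 parts exist). Let N = A − (-3)·I. Computing rank(N^1) = 3, rank(N^2) = 1, rank(N^3) = 0; the number of blocks of size ≥ j is rank(N^{j−1}) − rank(N^j), giving [2, 2, 1]. So we have 1 block(s) of size 3, 1 block(s) of size 2 → block sizes [3, 2]

Assembling the blocks gives a Jordan form
J =
  [-3,  1,  0,  0,  0]
  [ 0, -3,  1,  0,  0]
  [ 0,  0, -3,  0,  0]
  [ 0,  0,  0, -3,  1]
  [ 0,  0,  0,  0, -3]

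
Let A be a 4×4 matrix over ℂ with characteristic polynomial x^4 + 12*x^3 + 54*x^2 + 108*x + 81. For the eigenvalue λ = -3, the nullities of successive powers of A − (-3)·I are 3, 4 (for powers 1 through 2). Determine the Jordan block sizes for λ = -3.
Block sizes for λ = -3: [2, 1, 1]

From the dimensions of kernels of powers, the number of Jordan blocks of size at least j is d_j − d_{j−1} where d_j = dim ker(N^j) (with d_0 = 0). Computing the differences gives [3, 1].
The number of blocks of size exactly k is (#blocks of size ≥ k) − (#blocks of size ≥ k + 1), so the partition is: 2 block(s) of size 1, 1 block(s) of size 2.
In nonincreasing order the block sizes are [2, 1, 1].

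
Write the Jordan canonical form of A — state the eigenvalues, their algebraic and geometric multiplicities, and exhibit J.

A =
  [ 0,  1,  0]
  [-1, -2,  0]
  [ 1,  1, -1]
J_2(-1) ⊕ J_1(-1)

The characteristic polynomial is
  det(x·I − A) = x^3 + 3*x^2 + 3*x + 1 = (x + 1)^3

Eigenvalues and multiplicities (the geometric multiplicity of λ is n − rank(A − λI), which equals the number of Jordan blocks for λ):
  λ = -1: algebraic multiplicity = 3, geometric multiplicity = 2

Determining the block sizes for each eigenvalue:
  λ = -1: 2 blocks summing to 3 forces exactly one block of size 2 and the rest size 1 → block sizes [2, 1]

Assembling the blocks gives a Jordan form
J =
  [-1,  1,  0]
  [ 0, -1,  0]
  [ 0,  0, -1]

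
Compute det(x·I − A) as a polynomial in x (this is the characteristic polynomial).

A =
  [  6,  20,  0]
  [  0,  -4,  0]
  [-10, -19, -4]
x^3 + 2*x^2 - 32*x - 96

Expanding det(x·I − A) (e.g. by cofactor expansion or by noting that A is similar to its Jordan form J, which has the same characteristic polynomial as A) gives
  χ_A(x) = x^3 + 2*x^2 - 32*x - 96
which factors as (x - 6)*(x + 4)^2. The eigenvalues (with algebraic multiplicities) are λ = -4 with multiplicity 2, λ = 6 with multiplicity 1.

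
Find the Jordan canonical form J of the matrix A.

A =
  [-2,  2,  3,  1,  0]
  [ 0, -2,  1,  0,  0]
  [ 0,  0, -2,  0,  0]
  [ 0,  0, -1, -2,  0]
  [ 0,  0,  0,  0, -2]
J_3(-2) ⊕ J_1(-2) ⊕ J_1(-2)

The characteristic polynomial is
  det(x·I − A) = x^5 + 10*x^4 + 40*x^3 + 80*x^2 + 80*x + 32 = (x + 2)^5

Eigenvalues and multiplicities (the geometric multiplicity of λ is n − rank(A − λI), which equals the number of Jordan blocks for λ):
  λ = -2: algebraic multiplicity = 5, geometric multiplicity = 3

Determining the block sizes for each eigenvalue:
  λ = -2: with am = 5 and gm = 3, the partition is not yet determined (e.g. several partitions of 5 into 3 parts exist). Let N = A − (-2)·I. Computing rank(N^1) = 2, rank(N^2) = 1, rank(N^3) = 0; the number of blocks of size ≥ j is rank(N^{j−1}) − rank(N^j), giving [3, 1, 1]. So we have 1 block(s) of size 3, 2 block(s) of size 1 → block sizes [3, 1, 1]

Assembling the blocks gives a Jordan form
J =
  [-2,  1,  0,  0,  0]
  [ 0, -2,  1,  0,  0]
  [ 0,  0, -2,  0,  0]
  [ 0,  0,  0, -2,  0]
  [ 0,  0,  0,  0, -2]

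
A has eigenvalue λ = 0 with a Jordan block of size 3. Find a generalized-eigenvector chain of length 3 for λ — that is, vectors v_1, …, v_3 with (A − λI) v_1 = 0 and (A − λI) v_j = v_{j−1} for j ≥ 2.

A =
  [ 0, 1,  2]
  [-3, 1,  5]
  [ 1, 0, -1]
A Jordan chain for λ = 0 of length 3:
v_1 = (-1, 2, -1)ᵀ
v_2 = (0, -3, 1)ᵀ
v_3 = (1, 0, 0)ᵀ

Let N = A − (0)·I. We want v_3 with N^3 v_3 = 0 but N^2 v_3 ≠ 0; then v_{j-1} := N · v_j for j = 3, …, 2.

Pick v_3 = (1, 0, 0)ᵀ.
Then v_2 = N · v_3 = (0, -3, 1)ᵀ.
Then v_1 = N · v_2 = (-1, 2, -1)ᵀ.

Sanity check: (A − (0)·I) v_1 = (0, 0, 0)ᵀ = 0. ✓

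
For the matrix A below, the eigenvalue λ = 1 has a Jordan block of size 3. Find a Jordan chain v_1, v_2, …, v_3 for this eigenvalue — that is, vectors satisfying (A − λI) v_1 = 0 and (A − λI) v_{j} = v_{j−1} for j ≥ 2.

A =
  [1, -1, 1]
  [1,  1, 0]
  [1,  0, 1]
A Jordan chain for λ = 1 of length 3:
v_1 = (0, -1, -1)ᵀ
v_2 = (-1, 0, 0)ᵀ
v_3 = (0, 1, 0)ᵀ

Let N = A − (1)·I. We want v_3 with N^3 v_3 = 0 but N^2 v_3 ≠ 0; then v_{j-1} := N · v_j for j = 3, …, 2.

Pick v_3 = (0, 1, 0)ᵀ.
Then v_2 = N · v_3 = (-1, 0, 0)ᵀ.
Then v_1 = N · v_2 = (0, -1, -1)ᵀ.

Sanity check: (A − (1)·I) v_1 = (0, 0, 0)ᵀ = 0. ✓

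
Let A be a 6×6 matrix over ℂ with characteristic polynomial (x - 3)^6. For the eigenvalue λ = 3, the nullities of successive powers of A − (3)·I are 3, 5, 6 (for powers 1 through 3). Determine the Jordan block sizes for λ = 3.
Block sizes for λ = 3: [3, 2, 1]

From the dimensions of kernels of powers, the number of Jordan blocks of size at least j is d_j − d_{j−1} where d_j = dim ker(N^j) (with d_0 = 0). Computing the differences gives [3, 2, 1].
The number of blocks of size exactly k is (#blocks of size ≥ k) − (#blocks of size ≥ k + 1), so the partition is: 1 block(s) of size 1, 1 block(s) of size 2, 1 block(s) of size 3.
In nonincreasing order the block sizes are [3, 2, 1].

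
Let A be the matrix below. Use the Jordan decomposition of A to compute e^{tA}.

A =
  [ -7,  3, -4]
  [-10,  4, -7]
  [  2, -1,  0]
e^{tA} =
  [-t^2*exp(-t) - 6*t*exp(-t) + exp(-t), t^2*exp(-t)/2 + 3*t*exp(-t), -t^2*exp(-t)/2 - 4*t*exp(-t)]
  [-2*t^2*exp(-t) - 10*t*exp(-t), t^2*exp(-t) + 5*t*exp(-t) + exp(-t), -t^2*exp(-t) - 7*t*exp(-t)]
  [2*t*exp(-t), -t*exp(-t), t*exp(-t) + exp(-t)]

Strategy: write A = P · J · P⁻¹ where J is a Jordan canonical form, so e^{tA} = P · e^{tJ} · P⁻¹, and e^{tJ} can be computed block-by-block.

A has Jordan form
J =
  [-1,  1,  0]
  [ 0, -1,  1]
  [ 0,  0, -1]
(up to reordering of blocks).

Per-block formulas:
  For a 3×3 Jordan block J_3(-1): exp(t · J_3(-1)) = e^(-1t)·(I + t·N + (t^2/2)·N^2), where N is the 3×3 nilpotent shift.

After assembling e^{tJ} and conjugating by P, we get:

e^{tA} =
  [-t^2*exp(-t) - 6*t*exp(-t) + exp(-t), t^2*exp(-t)/2 + 3*t*exp(-t), -t^2*exp(-t)/2 - 4*t*exp(-t)]
  [-2*t^2*exp(-t) - 10*t*exp(-t), t^2*exp(-t) + 5*t*exp(-t) + exp(-t), -t^2*exp(-t) - 7*t*exp(-t)]
  [2*t*exp(-t), -t*exp(-t), t*exp(-t) + exp(-t)]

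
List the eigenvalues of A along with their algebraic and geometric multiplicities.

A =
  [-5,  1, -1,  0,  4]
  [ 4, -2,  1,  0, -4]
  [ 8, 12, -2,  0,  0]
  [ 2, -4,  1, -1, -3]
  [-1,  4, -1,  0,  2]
λ = -2: alg = 3, geom = 1; λ = -1: alg = 2, geom = 1

Step 1 — factor the characteristic polynomial to read off the algebraic multiplicities:
  χ_A(x) = (x + 1)^2*(x + 2)^3

Step 2 — compute geometric multiplicities via the rank-nullity identity g(λ) = n − rank(A − λI):
  rank(A − (-2)·I) = 4, so dim ker(A − (-2)·I) = n − 4 = 1
  rank(A − (-1)·I) = 4, so dim ker(A − (-1)·I) = n − 4 = 1

Summary:
  λ = -2: algebraic multiplicity = 3, geometric multiplicity = 1
  λ = -1: algebraic multiplicity = 2, geometric multiplicity = 1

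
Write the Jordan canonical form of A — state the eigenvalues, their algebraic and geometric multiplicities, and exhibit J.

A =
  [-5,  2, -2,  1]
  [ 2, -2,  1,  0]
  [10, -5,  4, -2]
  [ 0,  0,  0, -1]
J_2(-1) ⊕ J_2(-1)

The characteristic polynomial is
  det(x·I − A) = x^4 + 4*x^3 + 6*x^2 + 4*x + 1 = (x + 1)^4

Eigenvalues and multiplicities (the geometric multiplicity of λ is n − rank(A − λI), which equals the number of Jordan blocks for λ):
  λ = -1: algebraic multiplicity = 4, geometric multiplicity = 2

Determining the block sizes for each eigenvalue:
  λ = -1: with am = 4 and gm = 2, the partition is not yet determined (e.g. several partitions of 4 into 2 parts exist). Let N = A − (-1)·I. Computing rank(N^1) = 2, rank(N^2) = 0; the number of blocks of size ≥ j is rank(N^{j−1}) − rank(N^j), giving [2, 2]. So we have 2 block(s) of size 2 → block sizes [2, 2]

Assembling the blocks gives a Jordan form
J =
  [-1,  1,  0,  0]
  [ 0, -1,  0,  0]
  [ 0,  0, -1,  1]
  [ 0,  0,  0, -1]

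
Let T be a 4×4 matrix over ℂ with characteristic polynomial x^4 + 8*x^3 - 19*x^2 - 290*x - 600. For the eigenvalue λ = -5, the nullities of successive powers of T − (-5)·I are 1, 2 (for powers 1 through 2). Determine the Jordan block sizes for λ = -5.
Block sizes for λ = -5: [2]

From the dimensions of kernels of powers, the number of Jordan blocks of size at least j is d_j − d_{j−1} where d_j = dim ker(N^j) (with d_0 = 0). Computing the differences gives [1, 1].
The number of blocks of size exactly k is (#blocks of size ≥ k) − (#blocks of size ≥ k + 1), so the partition is: 1 block(s) of size 2.
In nonincreasing order the block sizes are [2].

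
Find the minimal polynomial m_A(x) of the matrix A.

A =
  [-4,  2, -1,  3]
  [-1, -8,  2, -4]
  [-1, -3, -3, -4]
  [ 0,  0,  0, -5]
x^3 + 15*x^2 + 75*x + 125

The characteristic polynomial is χ_A(x) = (x + 5)^4, so the eigenvalues are known. The minimal polynomial is
  m_A(x) = Π_λ (x − λ)^{k_λ}
where k_λ is the size of the *largest* Jordan block for λ (equivalently, the smallest k with (A − λI)^k v = 0 for every generalised eigenvector v of λ).

  λ = -5: largest Jordan block has size 3, contributing (x + 5)^3

So m_A(x) = (x + 5)^3 = x^3 + 15*x^2 + 75*x + 125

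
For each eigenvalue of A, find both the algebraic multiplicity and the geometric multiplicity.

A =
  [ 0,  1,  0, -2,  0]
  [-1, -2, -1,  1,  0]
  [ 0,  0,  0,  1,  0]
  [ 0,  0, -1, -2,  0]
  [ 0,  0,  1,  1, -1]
λ = -1: alg = 5, geom = 3

Step 1 — factor the characteristic polynomial to read off the algebraic multiplicities:
  χ_A(x) = (x + 1)^5

Step 2 — compute geometric multiplicities via the rank-nullity identity g(λ) = n − rank(A − λI):
  rank(A − (-1)·I) = 2, so dim ker(A − (-1)·I) = n − 2 = 3

Summary:
  λ = -1: algebraic multiplicity = 5, geometric multiplicity = 3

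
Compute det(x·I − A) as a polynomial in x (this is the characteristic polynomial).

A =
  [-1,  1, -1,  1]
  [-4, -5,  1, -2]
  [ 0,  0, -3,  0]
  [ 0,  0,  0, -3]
x^4 + 12*x^3 + 54*x^2 + 108*x + 81

Expanding det(x·I − A) (e.g. by cofactor expansion or by noting that A is similar to its Jordan form J, which has the same characteristic polynomial as A) gives
  χ_A(x) = x^4 + 12*x^3 + 54*x^2 + 108*x + 81
which factors as (x + 3)^4. The eigenvalues (with algebraic multiplicities) are λ = -3 with multiplicity 4.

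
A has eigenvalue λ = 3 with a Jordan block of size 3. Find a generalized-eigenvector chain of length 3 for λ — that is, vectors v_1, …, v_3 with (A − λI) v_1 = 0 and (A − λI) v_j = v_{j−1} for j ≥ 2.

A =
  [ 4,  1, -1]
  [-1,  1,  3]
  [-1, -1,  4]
A Jordan chain for λ = 3 of length 3:
v_1 = (1, -2, -1)ᵀ
v_2 = (1, -1, -1)ᵀ
v_3 = (1, 0, 0)ᵀ

Let N = A − (3)·I. We want v_3 with N^3 v_3 = 0 but N^2 v_3 ≠ 0; then v_{j-1} := N · v_j for j = 3, …, 2.

Pick v_3 = (1, 0, 0)ᵀ.
Then v_2 = N · v_3 = (1, -1, -1)ᵀ.
Then v_1 = N · v_2 = (1, -2, -1)ᵀ.

Sanity check: (A − (3)·I) v_1 = (0, 0, 0)ᵀ = 0. ✓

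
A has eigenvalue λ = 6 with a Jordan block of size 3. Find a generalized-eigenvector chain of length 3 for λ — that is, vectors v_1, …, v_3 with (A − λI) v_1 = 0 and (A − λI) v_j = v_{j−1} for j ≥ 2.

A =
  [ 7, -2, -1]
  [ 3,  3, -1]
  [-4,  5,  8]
A Jordan chain for λ = 6 of length 3:
v_1 = (-1, -2, 3)ᵀ
v_2 = (1, 3, -4)ᵀ
v_3 = (1, 0, 0)ᵀ

Let N = A − (6)·I. We want v_3 with N^3 v_3 = 0 but N^2 v_3 ≠ 0; then v_{j-1} := N · v_j for j = 3, …, 2.

Pick v_3 = (1, 0, 0)ᵀ.
Then v_2 = N · v_3 = (1, 3, -4)ᵀ.
Then v_1 = N · v_2 = (-1, -2, 3)ᵀ.

Sanity check: (A − (6)·I) v_1 = (0, 0, 0)ᵀ = 0. ✓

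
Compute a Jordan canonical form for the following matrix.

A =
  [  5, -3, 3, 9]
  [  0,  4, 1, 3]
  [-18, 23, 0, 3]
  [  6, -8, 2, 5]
J_1(-1) ⊕ J_2(5) ⊕ J_1(5)

The characteristic polynomial is
  det(x·I − A) = x^4 - 14*x^3 + 60*x^2 - 50*x - 125 = (x - 5)^3*(x + 1)

Eigenvalues and multiplicities (the geometric multiplicity of λ is n − rank(A − λI), which equals the number of Jordan blocks for λ):
  λ = -1: algebraic multiplicity = 1, geometric multiplicity = 1
  λ = 5: algebraic multiplicity = 3, geometric multiplicity = 2

Determining the block sizes for each eigenvalue:
  λ = -1: one block (gm = 1), so the single block has size am = 1 → block sizes [1]
  λ = 5: 2 blocks summing to 3 forces exactly one block of size 2 and the rest size 1 → block sizes [2, 1]

Assembling the blocks gives a Jordan form
J =
  [-1, 0, 0, 0]
  [ 0, 5, 1, 0]
  [ 0, 0, 5, 0]
  [ 0, 0, 0, 5]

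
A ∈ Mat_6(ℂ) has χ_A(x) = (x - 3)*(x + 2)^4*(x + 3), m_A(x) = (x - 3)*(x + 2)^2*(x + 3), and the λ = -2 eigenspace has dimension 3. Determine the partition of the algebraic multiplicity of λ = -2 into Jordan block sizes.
Block sizes for λ = -2: [2, 1, 1]

Step 1 — from the characteristic polynomial, algebraic multiplicity of λ = -2 is 4. From dim ker(A − (-2)·I) = 3, there are exactly 3 Jordan blocks for λ = -2.
Step 2 — from the minimal polynomial, the factor (x + 2)^2 tells us the largest block for λ = -2 has size 2.
Step 3 — with total size 4, 3 blocks, and largest block 2, the block sizes (in nonincreasing order) are [2, 1, 1].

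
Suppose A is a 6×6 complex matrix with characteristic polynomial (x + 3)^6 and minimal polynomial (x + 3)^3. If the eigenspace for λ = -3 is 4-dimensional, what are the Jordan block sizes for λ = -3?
Block sizes for λ = -3: [3, 1, 1, 1]

Step 1 — from the characteristic polynomial, algebraic multiplicity of λ = -3 is 6. From dim ker(A − (-3)·I) = 4, there are exactly 4 Jordan blocks for λ = -3.
Step 2 — from the minimal polynomial, the factor (x + 3)^3 tells us the largest block for λ = -3 has size 3.
Step 3 — with total size 6, 4 blocks, and largest block 3, the block sizes (in nonincreasing order) are [3, 1, 1, 1].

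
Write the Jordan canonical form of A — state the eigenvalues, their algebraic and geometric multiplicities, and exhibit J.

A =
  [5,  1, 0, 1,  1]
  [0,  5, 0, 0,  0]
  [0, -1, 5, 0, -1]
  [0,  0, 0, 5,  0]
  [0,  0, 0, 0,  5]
J_2(5) ⊕ J_2(5) ⊕ J_1(5)

The characteristic polynomial is
  det(x·I − A) = x^5 - 25*x^4 + 250*x^3 - 1250*x^2 + 3125*x - 3125 = (x - 5)^5

Eigenvalues and multiplicities (the geometric multiplicity of λ is n − rank(A − λI), which equals the number of Jordan blocks for λ):
  λ = 5: algebraic multiplicity = 5, geometric multiplicity = 3

Determining the block sizes for each eigenvalue:
  λ = 5: with am = 5 and gm = 3, the partition is not yet determined (e.g. several partitions of 5 into 3 parts exist). Let N = A − (5)·I. Computing rank(N^1) = 2, rank(N^2) = 0; the number of blocks of size ≥ j is rank(N^{j−1}) − rank(N^j), giving [3, 2]. So we have 2 block(s) of size 2, 1 block(s) of size 1 → block sizes [2, 2, 1]

Assembling the blocks gives a Jordan form
J =
  [5, 1, 0, 0, 0]
  [0, 5, 0, 0, 0]
  [0, 0, 5, 1, 0]
  [0, 0, 0, 5, 0]
  [0, 0, 0, 0, 5]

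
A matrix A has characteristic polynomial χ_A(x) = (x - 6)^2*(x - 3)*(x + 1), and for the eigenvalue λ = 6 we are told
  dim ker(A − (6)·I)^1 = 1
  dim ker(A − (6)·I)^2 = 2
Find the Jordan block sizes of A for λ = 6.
Block sizes for λ = 6: [2]

From the dimensions of kernels of powers, the number of Jordan blocks of size at least j is d_j − d_{j−1} where d_j = dim ker(N^j) (with d_0 = 0). Computing the differences gives [1, 1].
The number of blocks of size exactly k is (#blocks of size ≥ k) − (#blocks of size ≥ k + 1), so the partition is: 1 block(s) of size 2.
In nonincreasing order the block sizes are [2].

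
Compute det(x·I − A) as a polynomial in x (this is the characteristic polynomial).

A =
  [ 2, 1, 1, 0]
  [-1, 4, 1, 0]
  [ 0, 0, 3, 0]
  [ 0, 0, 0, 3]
x^4 - 12*x^3 + 54*x^2 - 108*x + 81

Expanding det(x·I − A) (e.g. by cofactor expansion or by noting that A is similar to its Jordan form J, which has the same characteristic polynomial as A) gives
  χ_A(x) = x^4 - 12*x^3 + 54*x^2 - 108*x + 81
which factors as (x - 3)^4. The eigenvalues (with algebraic multiplicities) are λ = 3 with multiplicity 4.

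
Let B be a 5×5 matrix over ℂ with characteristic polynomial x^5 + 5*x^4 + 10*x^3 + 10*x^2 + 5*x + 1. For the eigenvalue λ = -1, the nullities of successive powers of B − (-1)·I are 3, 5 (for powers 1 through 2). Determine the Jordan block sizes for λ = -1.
Block sizes for λ = -1: [2, 2, 1]

From the dimensions of kernels of powers, the number of Jordan blocks of size at least j is d_j − d_{j−1} where d_j = dim ker(N^j) (with d_0 = 0). Computing the differences gives [3, 2].
The number of blocks of size exactly k is (#blocks of size ≥ k) − (#blocks of size ≥ k + 1), so the partition is: 1 block(s) of size 1, 2 block(s) of size 2.
In nonincreasing order the block sizes are [2, 2, 1].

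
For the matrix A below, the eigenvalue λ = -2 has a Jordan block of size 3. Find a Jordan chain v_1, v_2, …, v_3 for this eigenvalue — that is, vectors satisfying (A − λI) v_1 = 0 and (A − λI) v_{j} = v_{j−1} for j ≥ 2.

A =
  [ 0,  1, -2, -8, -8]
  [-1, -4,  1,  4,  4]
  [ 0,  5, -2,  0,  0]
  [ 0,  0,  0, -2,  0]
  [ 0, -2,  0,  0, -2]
A Jordan chain for λ = -2 of length 3:
v_1 = (3, 0, -5, 0, 2)ᵀ
v_2 = (2, -1, 0, 0, 0)ᵀ
v_3 = (1, 0, 0, 0, 0)ᵀ

Let N = A − (-2)·I. We want v_3 with N^3 v_3 = 0 but N^2 v_3 ≠ 0; then v_{j-1} := N · v_j for j = 3, …, 2.

Pick v_3 = (1, 0, 0, 0, 0)ᵀ.
Then v_2 = N · v_3 = (2, -1, 0, 0, 0)ᵀ.
Then v_1 = N · v_2 = (3, 0, -5, 0, 2)ᵀ.

Sanity check: (A − (-2)·I) v_1 = (0, 0, 0, 0, 0)ᵀ = 0. ✓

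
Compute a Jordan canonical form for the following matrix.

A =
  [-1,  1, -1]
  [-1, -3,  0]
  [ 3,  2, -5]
J_3(-3)

The characteristic polynomial is
  det(x·I − A) = x^3 + 9*x^2 + 27*x + 27 = (x + 3)^3

Eigenvalues and multiplicities (the geometric multiplicity of λ is n − rank(A − λI), which equals the number of Jordan blocks for λ):
  λ = -3: algebraic multiplicity = 3, geometric multiplicity = 1

Determining the block sizes for each eigenvalue:
  λ = -3: one block (gm = 1), so the single block has size am = 3 → block sizes [3]

Assembling the blocks gives a Jordan form
J =
  [-3,  1,  0]
  [ 0, -3,  1]
  [ 0,  0, -3]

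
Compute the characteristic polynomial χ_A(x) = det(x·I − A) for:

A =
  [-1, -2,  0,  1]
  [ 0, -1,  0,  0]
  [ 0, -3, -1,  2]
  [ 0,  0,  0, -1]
x^4 + 4*x^3 + 6*x^2 + 4*x + 1

Expanding det(x·I − A) (e.g. by cofactor expansion or by noting that A is similar to its Jordan form J, which has the same characteristic polynomial as A) gives
  χ_A(x) = x^4 + 4*x^3 + 6*x^2 + 4*x + 1
which factors as (x + 1)^4. The eigenvalues (with algebraic multiplicities) are λ = -1 with multiplicity 4.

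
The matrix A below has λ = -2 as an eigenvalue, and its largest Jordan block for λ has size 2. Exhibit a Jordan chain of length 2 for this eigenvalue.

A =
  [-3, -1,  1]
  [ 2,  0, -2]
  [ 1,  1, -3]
A Jordan chain for λ = -2 of length 2:
v_1 = (-1, 2, 1)ᵀ
v_2 = (1, 0, 0)ᵀ

Let N = A − (-2)·I. We want v_2 with N^2 v_2 = 0 but N^1 v_2 ≠ 0; then v_{j-1} := N · v_j for j = 2, …, 2.

Pick v_2 = (1, 0, 0)ᵀ.
Then v_1 = N · v_2 = (-1, 2, 1)ᵀ.

Sanity check: (A − (-2)·I) v_1 = (0, 0, 0)ᵀ = 0. ✓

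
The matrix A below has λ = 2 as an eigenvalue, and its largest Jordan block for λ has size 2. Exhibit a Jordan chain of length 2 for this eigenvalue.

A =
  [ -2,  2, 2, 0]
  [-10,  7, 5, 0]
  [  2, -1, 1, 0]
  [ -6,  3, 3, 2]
A Jordan chain for λ = 2 of length 2:
v_1 = (-4, -10, 2, -6)ᵀ
v_2 = (1, 0, 0, 0)ᵀ

Let N = A − (2)·I. We want v_2 with N^2 v_2 = 0 but N^1 v_2 ≠ 0; then v_{j-1} := N · v_j for j = 2, …, 2.

Pick v_2 = (1, 0, 0, 0)ᵀ.
Then v_1 = N · v_2 = (-4, -10, 2, -6)ᵀ.

Sanity check: (A − (2)·I) v_1 = (0, 0, 0, 0)ᵀ = 0. ✓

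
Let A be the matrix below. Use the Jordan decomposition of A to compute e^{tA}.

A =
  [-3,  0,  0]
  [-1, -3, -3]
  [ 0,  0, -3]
e^{tA} =
  [exp(-3*t), 0, 0]
  [-t*exp(-3*t), exp(-3*t), -3*t*exp(-3*t)]
  [0, 0, exp(-3*t)]

Strategy: write A = P · J · P⁻¹ where J is a Jordan canonical form, so e^{tA} = P · e^{tJ} · P⁻¹, and e^{tJ} can be computed block-by-block.

A has Jordan form
J =
  [-3,  1,  0]
  [ 0, -3,  0]
  [ 0,  0, -3]
(up to reordering of blocks).

Per-block formulas:
  For a 2×2 Jordan block J_2(-3): exp(t · J_2(-3)) = e^(-3t)·(I + t·N), where N is the 2×2 nilpotent shift.
  For a 1×1 block at λ = -3: exp(t · [-3]) = [e^(-3t)].

After assembling e^{tJ} and conjugating by P, we get:

e^{tA} =
  [exp(-3*t), 0, 0]
  [-t*exp(-3*t), exp(-3*t), -3*t*exp(-3*t)]
  [0, 0, exp(-3*t)]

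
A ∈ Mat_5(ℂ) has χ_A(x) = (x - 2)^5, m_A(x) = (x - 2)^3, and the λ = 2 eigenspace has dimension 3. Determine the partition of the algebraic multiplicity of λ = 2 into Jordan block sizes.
Block sizes for λ = 2: [3, 1, 1]

Step 1 — from the characteristic polynomial, algebraic multiplicity of λ = 2 is 5. From dim ker(A − (2)·I) = 3, there are exactly 3 Jordan blocks for λ = 2.
Step 2 — from the minimal polynomial, the factor (x − 2)^3 tells us the largest block for λ = 2 has size 3.
Step 3 — with total size 5, 3 blocks, and largest block 3, the block sizes (in nonincreasing order) are [3, 1, 1].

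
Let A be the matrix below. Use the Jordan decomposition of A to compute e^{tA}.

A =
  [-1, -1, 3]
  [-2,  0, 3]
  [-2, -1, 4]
e^{tA} =
  [-2*t*exp(t) + exp(t), -t*exp(t), 3*t*exp(t)]
  [-2*t*exp(t), -t*exp(t) + exp(t), 3*t*exp(t)]
  [-2*t*exp(t), -t*exp(t), 3*t*exp(t) + exp(t)]

Strategy: write A = P · J · P⁻¹ where J is a Jordan canonical form, so e^{tA} = P · e^{tJ} · P⁻¹, and e^{tJ} can be computed block-by-block.

A has Jordan form
J =
  [1, 1, 0]
  [0, 1, 0]
  [0, 0, 1]
(up to reordering of blocks).

Per-block formulas:
  For a 2×2 Jordan block J_2(1): exp(t · J_2(1)) = e^(1t)·(I + t·N), where N is the 2×2 nilpotent shift.
  For a 1×1 block at λ = 1: exp(t · [1]) = [e^(1t)].

After assembling e^{tJ} and conjugating by P, we get:

e^{tA} =
  [-2*t*exp(t) + exp(t), -t*exp(t), 3*t*exp(t)]
  [-2*t*exp(t), -t*exp(t) + exp(t), 3*t*exp(t)]
  [-2*t*exp(t), -t*exp(t), 3*t*exp(t) + exp(t)]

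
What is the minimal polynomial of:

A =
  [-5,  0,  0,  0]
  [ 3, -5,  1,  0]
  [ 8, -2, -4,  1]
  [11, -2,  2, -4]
x^3 + 13*x^2 + 56*x + 80

The characteristic polynomial is χ_A(x) = (x + 4)^2*(x + 5)^2, so the eigenvalues are known. The minimal polynomial is
  m_A(x) = Π_λ (x − λ)^{k_λ}
where k_λ is the size of the *largest* Jordan block for λ (equivalently, the smallest k with (A − λI)^k v = 0 for every generalised eigenvector v of λ).

  λ = -5: largest Jordan block has size 1, contributing (x + 5)
  λ = -4: largest Jordan block has size 2, contributing (x + 4)^2

So m_A(x) = (x + 4)^2*(x + 5) = x^3 + 13*x^2 + 56*x + 80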